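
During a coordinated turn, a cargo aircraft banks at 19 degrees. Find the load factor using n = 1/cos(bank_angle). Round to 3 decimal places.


Step 1: Convert 19 degrees to radians = 0.331613
Step 2: cos(19 deg) = 0.945519
Step 3: n = 1 / 0.945519 = 1.058

1.058


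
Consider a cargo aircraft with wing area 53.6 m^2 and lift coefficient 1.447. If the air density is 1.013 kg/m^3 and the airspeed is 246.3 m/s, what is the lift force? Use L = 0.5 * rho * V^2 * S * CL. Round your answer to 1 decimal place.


Step 1: Calculate dynamic pressure q = 0.5 * 1.013 * 246.3^2 = 0.5 * 1.013 * 60663.69 = 30726.159 Pa
Step 2: Multiply by wing area and lift coefficient: L = 30726.159 * 53.6 * 1.447
Step 3: L = 1646922.1216 * 1.447 = 2383096.3 N

2383096.3


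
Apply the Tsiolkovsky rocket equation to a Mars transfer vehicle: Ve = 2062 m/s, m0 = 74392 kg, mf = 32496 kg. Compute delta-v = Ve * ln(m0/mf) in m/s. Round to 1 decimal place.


Step 1: Mass ratio m0/mf = 74392 / 32496 = 2.289266
Step 2: ln(2.289266) = 0.828231
Step 3: delta-v = 2062 * 0.828231 = 1707.8 m/s

1707.8


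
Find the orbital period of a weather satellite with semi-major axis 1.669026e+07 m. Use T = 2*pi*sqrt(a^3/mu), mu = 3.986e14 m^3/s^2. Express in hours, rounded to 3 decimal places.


Step 1: a^3 / mu = 4.649319e+21 / 3.986e14 = 1.166412e+07
Step 2: sqrt(1.166412e+07) = 3415.2776 s
Step 3: T = 2*pi * 3415.2776 = 21458.82 s
Step 4: T in hours = 21458.82 / 3600 = 5.961 hours

5.961


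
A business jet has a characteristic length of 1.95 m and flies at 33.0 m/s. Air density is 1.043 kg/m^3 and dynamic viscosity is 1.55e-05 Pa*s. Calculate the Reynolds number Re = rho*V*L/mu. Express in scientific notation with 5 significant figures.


Step 1: Numerator = rho * V * L = 1.043 * 33.0 * 1.95 = 67.11705
Step 2: Re = 67.11705 / 1.55e-05
Step 3: Re = 4.3301e+06

4.3301e+06


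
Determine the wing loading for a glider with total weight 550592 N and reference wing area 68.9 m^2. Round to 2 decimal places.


Step 1: Wing loading = W / S = 550592 / 68.9
Step 2: Wing loading = 7991.18 N/m^2

7991.18


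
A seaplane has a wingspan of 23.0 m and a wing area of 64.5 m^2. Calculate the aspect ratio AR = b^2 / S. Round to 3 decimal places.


Step 1: b^2 = 23.0^2 = 529.0
Step 2: AR = 529.0 / 64.5 = 8.202

8.202


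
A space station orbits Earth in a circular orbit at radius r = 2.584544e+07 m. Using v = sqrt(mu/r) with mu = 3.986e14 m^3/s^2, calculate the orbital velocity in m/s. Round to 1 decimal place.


Step 1: mu / r = 3.986e14 / 2.584544e+07 = 15422449.7629
Step 2: v = sqrt(15422449.7629) = 3927.1 m/s

3927.1


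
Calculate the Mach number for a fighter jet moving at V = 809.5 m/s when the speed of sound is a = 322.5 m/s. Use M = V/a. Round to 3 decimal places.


Step 1: M = V / a = 809.5 / 322.5
Step 2: M = 2.510

2.510


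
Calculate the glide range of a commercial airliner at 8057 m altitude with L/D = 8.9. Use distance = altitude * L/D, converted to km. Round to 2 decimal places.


Step 1: Glide distance = altitude * L/D = 8057 * 8.9 = 71707.3 m
Step 2: Convert to km: 71707.3 / 1000 = 71.71 km

71.71


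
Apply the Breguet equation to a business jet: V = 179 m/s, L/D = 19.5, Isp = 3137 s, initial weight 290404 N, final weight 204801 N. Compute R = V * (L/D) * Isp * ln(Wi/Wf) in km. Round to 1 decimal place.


Step 1: Coefficient = V * (L/D) * Isp = 179 * 19.5 * 3137 = 10949698.5 m
Step 2: Wi/Wf = 290404 / 204801 = 1.417981
Step 3: ln(1.417981) = 0.349234
Step 4: R = 10949698.5 * 0.349234 = 3824010.1 m = 3824.0 km

3824.0


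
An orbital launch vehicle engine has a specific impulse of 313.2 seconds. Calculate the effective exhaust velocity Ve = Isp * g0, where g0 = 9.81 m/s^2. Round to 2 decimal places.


Step 1: Ve = Isp * g0 = 313.2 * 9.81
Step 2: Ve = 3072.49 m/s

3072.49


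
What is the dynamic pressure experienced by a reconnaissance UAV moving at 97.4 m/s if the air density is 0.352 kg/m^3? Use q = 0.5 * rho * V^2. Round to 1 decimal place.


Step 1: V^2 = 97.4^2 = 9486.76
Step 2: q = 0.5 * 0.352 * 9486.76
Step 3: q = 1669.7 Pa

1669.7


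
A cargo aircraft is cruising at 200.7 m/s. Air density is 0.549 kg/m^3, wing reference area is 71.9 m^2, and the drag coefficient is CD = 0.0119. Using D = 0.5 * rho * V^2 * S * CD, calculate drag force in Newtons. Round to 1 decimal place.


Step 1: Dynamic pressure q = 0.5 * 0.549 * 200.7^2 = 11056.9945 Pa
Step 2: Drag D = q * S * CD = 11056.9945 * 71.9 * 0.0119
Step 3: D = 9460.5 N

9460.5


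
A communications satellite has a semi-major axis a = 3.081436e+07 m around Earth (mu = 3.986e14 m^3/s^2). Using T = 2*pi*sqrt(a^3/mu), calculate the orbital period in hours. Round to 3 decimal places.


Step 1: a^3 / mu = 2.925900e+22 / 3.986e14 = 7.340441e+07
Step 2: sqrt(7.340441e+07) = 8567.6375 s
Step 3: T = 2*pi * 8567.6375 = 53832.05 s
Step 4: T in hours = 53832.05 / 3600 = 14.953 hours

14.953


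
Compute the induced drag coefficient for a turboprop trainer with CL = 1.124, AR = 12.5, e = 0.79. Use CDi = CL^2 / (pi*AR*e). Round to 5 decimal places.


Step 1: CL^2 = 1.124^2 = 1.263376
Step 2: pi * AR * e = 3.14159 * 12.5 * 0.79 = 31.023227
Step 3: CDi = 1.263376 / 31.023227 = 0.04072

0.04072


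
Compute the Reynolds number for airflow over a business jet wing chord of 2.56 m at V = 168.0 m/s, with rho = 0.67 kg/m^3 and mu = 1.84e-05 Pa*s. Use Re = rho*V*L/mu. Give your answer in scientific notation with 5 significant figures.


Step 1: Numerator = rho * V * L = 0.67 * 168.0 * 2.56 = 288.1536
Step 2: Re = 288.1536 / 1.84e-05
Step 3: Re = 1.5661e+07

1.5661e+07


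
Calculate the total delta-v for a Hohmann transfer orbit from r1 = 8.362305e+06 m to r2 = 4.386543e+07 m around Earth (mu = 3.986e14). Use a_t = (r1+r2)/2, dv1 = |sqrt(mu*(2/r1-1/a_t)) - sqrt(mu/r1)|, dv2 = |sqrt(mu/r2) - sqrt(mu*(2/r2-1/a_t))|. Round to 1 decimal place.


Step 1: Transfer semi-major axis a_t = (8.362305e+06 + 4.386543e+07) / 2 = 2.611387e+07 m
Step 2: v1 (circular at r1) = sqrt(mu/r1) = 6904.08 m/s
Step 3: v_t1 = sqrt(mu*(2/r1 - 1/a_t)) = 8948.11 m/s
Step 4: dv1 = |8948.11 - 6904.08| = 2044.03 m/s
Step 5: v2 (circular at r2) = 3014.45 m/s, v_t2 = 1705.83 m/s
Step 6: dv2 = |3014.45 - 1705.83| = 1308.62 m/s
Step 7: Total delta-v = 2044.03 + 1308.62 = 3352.7 m/s

3352.7


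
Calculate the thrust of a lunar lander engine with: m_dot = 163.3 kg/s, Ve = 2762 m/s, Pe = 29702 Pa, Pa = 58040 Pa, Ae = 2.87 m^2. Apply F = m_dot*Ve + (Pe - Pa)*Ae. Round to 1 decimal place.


Step 1: Momentum thrust = m_dot * Ve = 163.3 * 2762 = 451034.6 N
Step 2: Pressure thrust = (Pe - Pa) * Ae = (29702 - 58040) * 2.87 = -81330.06 N
Step 3: Total thrust F = 451034.6 + -81330.06 = 369704.5 N

369704.5


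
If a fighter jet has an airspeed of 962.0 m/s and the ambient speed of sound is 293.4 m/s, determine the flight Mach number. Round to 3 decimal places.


Step 1: M = V / a = 962.0 / 293.4
Step 2: M = 3.279

3.279


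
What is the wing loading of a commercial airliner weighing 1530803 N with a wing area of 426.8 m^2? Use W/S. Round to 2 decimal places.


Step 1: Wing loading = W / S = 1530803 / 426.8
Step 2: Wing loading = 3586.70 N/m^2

3586.70


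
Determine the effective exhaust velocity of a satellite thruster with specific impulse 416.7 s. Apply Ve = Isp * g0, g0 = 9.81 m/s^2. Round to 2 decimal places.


Step 1: Ve = Isp * g0 = 416.7 * 9.81
Step 2: Ve = 4087.83 m/s

4087.83


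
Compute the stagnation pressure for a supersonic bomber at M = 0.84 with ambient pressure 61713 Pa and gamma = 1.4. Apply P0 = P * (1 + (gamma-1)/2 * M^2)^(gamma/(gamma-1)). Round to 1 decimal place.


Step 1: (gamma-1)/2 * M^2 = 0.2 * 0.7056 = 0.14112
Step 2: 1 + 0.14112 = 1.14112
Step 3: Exponent gamma/(gamma-1) = 3.5
Step 4: P0 = 61713 * 1.14112^3.5 = 97957.2 Pa

97957.2


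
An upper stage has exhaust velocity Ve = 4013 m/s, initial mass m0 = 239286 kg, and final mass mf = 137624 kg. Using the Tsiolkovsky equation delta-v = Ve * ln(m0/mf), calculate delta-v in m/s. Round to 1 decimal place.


Step 1: Mass ratio m0/mf = 239286 / 137624 = 1.738694
Step 2: ln(1.738694) = 0.553134
Step 3: delta-v = 4013 * 0.553134 = 2219.7 m/s

2219.7


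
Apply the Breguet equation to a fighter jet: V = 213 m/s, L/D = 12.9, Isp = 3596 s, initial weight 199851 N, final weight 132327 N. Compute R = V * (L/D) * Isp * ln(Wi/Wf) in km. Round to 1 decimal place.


Step 1: Coefficient = V * (L/D) * Isp = 213 * 12.9 * 3596 = 9880729.2 m
Step 2: Wi/Wf = 199851 / 132327 = 1.510281
Step 3: ln(1.510281) = 0.412296
Step 4: R = 9880729.2 * 0.412296 = 4073784.7 m = 4073.8 km

4073.8


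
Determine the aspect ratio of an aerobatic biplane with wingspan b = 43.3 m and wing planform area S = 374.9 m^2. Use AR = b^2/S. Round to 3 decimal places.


Step 1: b^2 = 43.3^2 = 1874.89
Step 2: AR = 1874.89 / 374.9 = 5.001

5.001


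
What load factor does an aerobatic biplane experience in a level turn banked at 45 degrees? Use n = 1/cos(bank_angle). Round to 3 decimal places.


Step 1: Convert 45 degrees to radians = 0.785398
Step 2: cos(45 deg) = 0.707107
Step 3: n = 1 / 0.707107 = 1.414

1.414


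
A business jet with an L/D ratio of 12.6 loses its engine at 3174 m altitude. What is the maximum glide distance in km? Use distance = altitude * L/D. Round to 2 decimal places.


Step 1: Glide distance = altitude * L/D = 3174 * 12.6 = 39992.4 m
Step 2: Convert to km: 39992.4 / 1000 = 39.99 km

39.99


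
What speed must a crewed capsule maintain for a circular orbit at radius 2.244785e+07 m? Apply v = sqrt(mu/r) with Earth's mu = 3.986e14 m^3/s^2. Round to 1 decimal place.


Step 1: mu / r = 3.986e14 / 2.244785e+07 = 17756711.6673
Step 2: v = sqrt(17756711.6673) = 4213.9 m/s

4213.9


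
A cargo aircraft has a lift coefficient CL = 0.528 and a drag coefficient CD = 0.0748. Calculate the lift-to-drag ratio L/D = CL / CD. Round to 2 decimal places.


Step 1: L/D = CL / CD = 0.528 / 0.0748
Step 2: L/D = 7.06

7.06


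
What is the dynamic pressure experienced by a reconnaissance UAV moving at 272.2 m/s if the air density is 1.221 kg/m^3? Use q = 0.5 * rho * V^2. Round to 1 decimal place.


Step 1: V^2 = 272.2^2 = 74092.84
Step 2: q = 0.5 * 1.221 * 74092.84
Step 3: q = 45233.7 Pa

45233.7


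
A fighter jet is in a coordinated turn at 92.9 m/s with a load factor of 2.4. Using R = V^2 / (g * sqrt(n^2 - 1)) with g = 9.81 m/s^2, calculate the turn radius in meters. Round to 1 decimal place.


Step 1: V^2 = 92.9^2 = 8630.41
Step 2: n^2 - 1 = 2.4^2 - 1 = 4.76
Step 3: sqrt(4.76) = 2.181742
Step 4: R = 8630.41 / (9.81 * 2.181742) = 403.2 m

403.2


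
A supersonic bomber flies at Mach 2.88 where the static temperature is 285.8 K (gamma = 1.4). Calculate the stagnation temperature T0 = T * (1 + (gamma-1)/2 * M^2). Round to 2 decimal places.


Step 1: (gamma-1)/2 = 0.2
Step 2: M^2 = 8.2944
Step 3: 1 + 0.2 * 8.2944 = 2.65888
Step 4: T0 = 285.8 * 2.65888 = 759.91 K

759.91


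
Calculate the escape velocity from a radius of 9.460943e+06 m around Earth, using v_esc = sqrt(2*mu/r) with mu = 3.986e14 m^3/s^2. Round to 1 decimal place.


Step 1: 2*mu/r = 2 * 3.986e14 / 9.460943e+06 = 84262213.6081
Step 2: v_esc = sqrt(84262213.6081) = 9179.4 m/s

9179.4


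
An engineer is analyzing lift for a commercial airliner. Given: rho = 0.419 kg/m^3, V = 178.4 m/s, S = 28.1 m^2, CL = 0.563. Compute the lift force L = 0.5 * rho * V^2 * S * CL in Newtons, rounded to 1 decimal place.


Step 1: Calculate dynamic pressure q = 0.5 * 0.419 * 178.4^2 = 0.5 * 0.419 * 31826.56 = 6667.6643 Pa
Step 2: Multiply by wing area and lift coefficient: L = 6667.6643 * 28.1 * 0.563
Step 3: L = 187361.3674 * 0.563 = 105484.4 N

105484.4


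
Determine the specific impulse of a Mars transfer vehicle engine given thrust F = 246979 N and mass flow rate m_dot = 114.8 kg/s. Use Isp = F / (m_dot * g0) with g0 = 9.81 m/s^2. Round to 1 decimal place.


Step 1: m_dot * g0 = 114.8 * 9.81 = 1126.19
Step 2: Isp = 246979 / 1126.19 = 219.3 s

219.3


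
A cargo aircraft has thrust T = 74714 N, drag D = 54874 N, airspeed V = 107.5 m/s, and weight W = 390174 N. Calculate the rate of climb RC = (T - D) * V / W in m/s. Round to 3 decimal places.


Step 1: Excess thrust = T - D = 74714 - 54874 = 19840 N
Step 2: Excess power = 19840 * 107.5 = 2132800.0 W
Step 3: RC = 2132800.0 / 390174 = 5.466 m/s

5.466


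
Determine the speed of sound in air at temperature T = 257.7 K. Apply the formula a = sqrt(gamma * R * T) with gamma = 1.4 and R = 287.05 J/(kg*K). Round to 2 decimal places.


Step 1: gamma * R * T = 1.4 * 287.05 * 257.7 = 103561.899
Step 2: a = sqrt(103561.899) = 321.81 m/s

321.81


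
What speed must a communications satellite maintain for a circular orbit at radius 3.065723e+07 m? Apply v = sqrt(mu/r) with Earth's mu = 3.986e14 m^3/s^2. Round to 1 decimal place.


Step 1: mu / r = 3.986e14 / 3.065723e+07 = 13001826.9752
Step 2: v = sqrt(13001826.9752) = 3605.8 m/s

3605.8


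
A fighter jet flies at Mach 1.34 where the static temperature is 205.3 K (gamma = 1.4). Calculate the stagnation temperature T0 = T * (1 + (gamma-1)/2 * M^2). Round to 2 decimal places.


Step 1: (gamma-1)/2 = 0.2
Step 2: M^2 = 1.7956
Step 3: 1 + 0.2 * 1.7956 = 1.35912
Step 4: T0 = 205.3 * 1.35912 = 279.03 K

279.03


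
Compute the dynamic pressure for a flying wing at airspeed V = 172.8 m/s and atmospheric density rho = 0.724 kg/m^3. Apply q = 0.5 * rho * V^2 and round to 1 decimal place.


Step 1: V^2 = 172.8^2 = 29859.84
Step 2: q = 0.5 * 0.724 * 29859.84
Step 3: q = 10809.3 Pa

10809.3


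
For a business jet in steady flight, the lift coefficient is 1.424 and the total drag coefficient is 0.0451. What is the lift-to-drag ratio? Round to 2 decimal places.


Step 1: L/D = CL / CD = 1.424 / 0.0451
Step 2: L/D = 31.57

31.57


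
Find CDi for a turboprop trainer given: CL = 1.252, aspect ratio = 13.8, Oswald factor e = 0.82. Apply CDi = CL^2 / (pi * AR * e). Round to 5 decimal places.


Step 1: CL^2 = 1.252^2 = 1.567504
Step 2: pi * AR * e = 3.14159 * 13.8 * 0.82 = 35.550262
Step 3: CDi = 1.567504 / 35.550262 = 0.04409

0.04409


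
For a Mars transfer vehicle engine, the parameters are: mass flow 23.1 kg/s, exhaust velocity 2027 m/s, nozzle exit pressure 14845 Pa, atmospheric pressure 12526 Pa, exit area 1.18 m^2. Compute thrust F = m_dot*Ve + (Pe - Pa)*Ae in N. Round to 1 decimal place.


Step 1: Momentum thrust = m_dot * Ve = 23.1 * 2027 = 46823.7 N
Step 2: Pressure thrust = (Pe - Pa) * Ae = (14845 - 12526) * 1.18 = 2736.42 N
Step 3: Total thrust F = 46823.7 + 2736.42 = 49560.1 N

49560.1


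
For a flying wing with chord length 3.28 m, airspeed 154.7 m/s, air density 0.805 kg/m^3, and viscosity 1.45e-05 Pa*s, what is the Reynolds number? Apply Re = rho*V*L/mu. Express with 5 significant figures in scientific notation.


Step 1: Numerator = rho * V * L = 0.805 * 154.7 * 3.28 = 408.46988
Step 2: Re = 408.46988 / 1.45e-05
Step 3: Re = 2.8170e+07

2.8170e+07


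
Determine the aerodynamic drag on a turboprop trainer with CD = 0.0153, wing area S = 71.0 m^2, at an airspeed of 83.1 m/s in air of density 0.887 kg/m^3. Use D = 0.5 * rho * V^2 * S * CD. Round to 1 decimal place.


Step 1: Dynamic pressure q = 0.5 * 0.887 * 83.1^2 = 3062.638 Pa
Step 2: Drag D = q * S * CD = 3062.638 * 71.0 * 0.0153
Step 3: D = 3326.9 N

3326.9


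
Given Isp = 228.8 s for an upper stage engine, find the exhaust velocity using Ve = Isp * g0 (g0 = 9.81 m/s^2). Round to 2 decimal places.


Step 1: Ve = Isp * g0 = 228.8 * 9.81
Step 2: Ve = 2244.53 m/s

2244.53


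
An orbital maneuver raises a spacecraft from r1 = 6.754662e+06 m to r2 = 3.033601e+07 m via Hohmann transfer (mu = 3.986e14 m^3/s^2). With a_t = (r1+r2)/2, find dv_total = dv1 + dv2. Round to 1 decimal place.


Step 1: Transfer semi-major axis a_t = (6.754662e+06 + 3.033601e+07) / 2 = 1.854534e+07 m
Step 2: v1 (circular at r1) = sqrt(mu/r1) = 7681.87 m/s
Step 3: v_t1 = sqrt(mu*(2/r1 - 1/a_t)) = 9824.91 m/s
Step 4: dv1 = |9824.91 - 7681.87| = 2143.05 m/s
Step 5: v2 (circular at r2) = 3624.84 m/s, v_t2 = 2187.63 m/s
Step 6: dv2 = |3624.84 - 2187.63| = 1437.21 m/s
Step 7: Total delta-v = 2143.05 + 1437.21 = 3580.3 m/s

3580.3


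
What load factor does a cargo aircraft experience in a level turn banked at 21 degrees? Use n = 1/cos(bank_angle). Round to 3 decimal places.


Step 1: Convert 21 degrees to radians = 0.366519
Step 2: cos(21 deg) = 0.93358
Step 3: n = 1 / 0.93358 = 1.071

1.071


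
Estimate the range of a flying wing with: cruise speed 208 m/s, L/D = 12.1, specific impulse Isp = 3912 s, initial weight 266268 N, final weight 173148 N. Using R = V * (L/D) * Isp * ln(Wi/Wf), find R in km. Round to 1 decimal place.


Step 1: Coefficient = V * (L/D) * Isp = 208 * 12.1 * 3912 = 9845721.6 m
Step 2: Wi/Wf = 266268 / 173148 = 1.537806
Step 3: ln(1.537806) = 0.430357
Step 4: R = 9845721.6 * 0.430357 = 4237171.3 m = 4237.2 km

4237.2


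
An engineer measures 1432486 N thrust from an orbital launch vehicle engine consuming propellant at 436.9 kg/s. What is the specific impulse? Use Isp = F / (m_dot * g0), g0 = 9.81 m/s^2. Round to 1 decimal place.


Step 1: m_dot * g0 = 436.9 * 9.81 = 4285.99
Step 2: Isp = 1432486 / 4285.99 = 334.2 s

334.2


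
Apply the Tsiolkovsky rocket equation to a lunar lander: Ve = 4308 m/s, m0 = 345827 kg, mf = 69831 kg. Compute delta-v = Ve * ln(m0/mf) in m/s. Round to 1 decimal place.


Step 1: Mass ratio m0/mf = 345827 / 69831 = 4.952342
Step 2: ln(4.952342) = 1.599861
Step 3: delta-v = 4308 * 1.599861 = 6892.2 m/s

6892.2


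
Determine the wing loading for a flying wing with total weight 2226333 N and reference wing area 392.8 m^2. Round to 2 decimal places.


Step 1: Wing loading = W / S = 2226333 / 392.8
Step 2: Wing loading = 5667.85 N/m^2

5667.85


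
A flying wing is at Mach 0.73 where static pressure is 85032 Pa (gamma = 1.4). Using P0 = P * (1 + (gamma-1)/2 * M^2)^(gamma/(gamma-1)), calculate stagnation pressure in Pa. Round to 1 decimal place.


Step 1: (gamma-1)/2 * M^2 = 0.2 * 0.5329 = 0.10658
Step 2: 1 + 0.10658 = 1.10658
Step 3: Exponent gamma/(gamma-1) = 3.5
Step 4: P0 = 85032 * 1.10658^3.5 = 121205.5 Pa

121205.5


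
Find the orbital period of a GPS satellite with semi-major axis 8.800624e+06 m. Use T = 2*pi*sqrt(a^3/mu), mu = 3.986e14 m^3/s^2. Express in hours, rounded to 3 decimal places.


Step 1: a^3 / mu = 6.816170e+20 / 3.986e14 = 1.710028e+06
Step 2: sqrt(1.710028e+06) = 1307.6802 s
Step 3: T = 2*pi * 1307.6802 = 8216.4 s
Step 4: T in hours = 8216.4 / 3600 = 2.282 hours

2.282


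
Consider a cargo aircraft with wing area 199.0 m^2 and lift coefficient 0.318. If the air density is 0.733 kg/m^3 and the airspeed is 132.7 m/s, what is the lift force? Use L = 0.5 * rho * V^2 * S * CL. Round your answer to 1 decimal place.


Step 1: Calculate dynamic pressure q = 0.5 * 0.733 * 132.7^2 = 0.5 * 0.733 * 17609.29 = 6453.8048 Pa
Step 2: Multiply by wing area and lift coefficient: L = 6453.8048 * 199.0 * 0.318
Step 3: L = 1284307.1522 * 0.318 = 408409.7 N

408409.7


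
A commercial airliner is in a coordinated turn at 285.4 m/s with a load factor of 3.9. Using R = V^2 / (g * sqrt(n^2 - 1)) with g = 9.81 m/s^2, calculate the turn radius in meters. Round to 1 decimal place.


Step 1: V^2 = 285.4^2 = 81453.16
Step 2: n^2 - 1 = 3.9^2 - 1 = 14.21
Step 3: sqrt(14.21) = 3.769615
Step 4: R = 81453.16 / (9.81 * 3.769615) = 2202.6 m

2202.6


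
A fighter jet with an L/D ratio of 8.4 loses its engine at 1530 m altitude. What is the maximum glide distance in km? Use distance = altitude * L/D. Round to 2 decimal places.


Step 1: Glide distance = altitude * L/D = 1530 * 8.4 = 12852.0 m
Step 2: Convert to km: 12852.0 / 1000 = 12.85 km

12.85


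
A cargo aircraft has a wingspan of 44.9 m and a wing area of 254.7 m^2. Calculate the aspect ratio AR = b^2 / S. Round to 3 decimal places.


Step 1: b^2 = 44.9^2 = 2016.01
Step 2: AR = 2016.01 / 254.7 = 7.915

7.915


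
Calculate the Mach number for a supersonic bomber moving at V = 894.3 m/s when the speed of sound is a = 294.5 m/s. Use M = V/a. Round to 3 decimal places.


Step 1: M = V / a = 894.3 / 294.5
Step 2: M = 3.037

3.037


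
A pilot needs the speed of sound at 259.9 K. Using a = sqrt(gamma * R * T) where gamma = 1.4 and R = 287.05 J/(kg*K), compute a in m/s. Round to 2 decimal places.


Step 1: gamma * R * T = 1.4 * 287.05 * 259.9 = 104446.013
Step 2: a = sqrt(104446.013) = 323.18 m/s

323.18


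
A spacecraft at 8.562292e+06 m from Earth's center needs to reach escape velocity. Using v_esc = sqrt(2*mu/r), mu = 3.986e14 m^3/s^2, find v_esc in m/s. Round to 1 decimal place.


Step 1: 2*mu/r = 2 * 3.986e14 / 8.562292e+06 = 93105911.3611
Step 2: v_esc = sqrt(93105911.3611) = 9649.1 m/s

9649.1


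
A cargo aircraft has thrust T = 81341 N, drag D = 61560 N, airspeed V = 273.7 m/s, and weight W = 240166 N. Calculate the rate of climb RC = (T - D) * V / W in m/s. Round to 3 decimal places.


Step 1: Excess thrust = T - D = 81341 - 61560 = 19781 N
Step 2: Excess power = 19781 * 273.7 = 5414059.7 W
Step 3: RC = 5414059.7 / 240166 = 22.543 m/s

22.543


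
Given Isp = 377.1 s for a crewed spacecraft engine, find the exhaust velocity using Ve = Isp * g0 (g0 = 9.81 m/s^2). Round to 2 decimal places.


Step 1: Ve = Isp * g0 = 377.1 * 9.81
Step 2: Ve = 3699.35 m/s

3699.35


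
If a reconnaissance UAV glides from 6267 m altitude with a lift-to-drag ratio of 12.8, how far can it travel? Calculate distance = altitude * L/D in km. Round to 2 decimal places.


Step 1: Glide distance = altitude * L/D = 6267 * 12.8 = 80217.6 m
Step 2: Convert to km: 80217.6 / 1000 = 80.22 km

80.22


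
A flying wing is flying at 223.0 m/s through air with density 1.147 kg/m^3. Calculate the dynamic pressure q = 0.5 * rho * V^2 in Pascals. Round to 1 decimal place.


Step 1: V^2 = 223.0^2 = 49729.0
Step 2: q = 0.5 * 1.147 * 49729.0
Step 3: q = 28519.6 Pa

28519.6


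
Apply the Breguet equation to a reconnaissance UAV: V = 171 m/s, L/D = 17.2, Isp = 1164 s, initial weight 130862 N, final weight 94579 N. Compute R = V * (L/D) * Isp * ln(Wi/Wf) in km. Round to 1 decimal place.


Step 1: Coefficient = V * (L/D) * Isp = 171 * 17.2 * 1164 = 3423556.8 m
Step 2: Wi/Wf = 130862 / 94579 = 1.383626
Step 3: ln(1.383626) = 0.324708
Step 4: R = 3423556.8 * 0.324708 = 1111655.8 m = 1111.7 km

1111.7


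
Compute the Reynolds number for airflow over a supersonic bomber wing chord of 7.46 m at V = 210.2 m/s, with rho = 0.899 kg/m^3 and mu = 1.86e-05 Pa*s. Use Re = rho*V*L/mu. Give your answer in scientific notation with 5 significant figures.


Step 1: Numerator = rho * V * L = 0.899 * 210.2 * 7.46 = 1409.714708
Step 2: Re = 1409.714708 / 1.86e-05
Step 3: Re = 7.5791e+07

7.5791e+07


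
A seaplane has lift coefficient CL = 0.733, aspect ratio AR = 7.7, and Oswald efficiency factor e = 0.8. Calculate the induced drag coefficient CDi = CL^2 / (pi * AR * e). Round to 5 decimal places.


Step 1: CL^2 = 0.733^2 = 0.537289
Step 2: pi * AR * e = 3.14159 * 7.7 * 0.8 = 19.352211
Step 3: CDi = 0.537289 / 19.352211 = 0.02776

0.02776


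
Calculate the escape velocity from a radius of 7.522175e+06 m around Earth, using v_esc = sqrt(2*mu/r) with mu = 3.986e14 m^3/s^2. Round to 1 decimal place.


Step 1: 2*mu/r = 2 * 3.986e14 / 7.522175e+06 = 105979985.8419
Step 2: v_esc = sqrt(105979985.8419) = 10294.7 m/s

10294.7


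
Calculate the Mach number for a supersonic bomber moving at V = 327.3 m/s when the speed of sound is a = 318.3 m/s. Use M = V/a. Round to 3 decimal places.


Step 1: M = V / a = 327.3 / 318.3
Step 2: M = 1.028

1.028


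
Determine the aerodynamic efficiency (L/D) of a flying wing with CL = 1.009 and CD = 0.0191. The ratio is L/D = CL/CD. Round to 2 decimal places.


Step 1: L/D = CL / CD = 1.009 / 0.0191
Step 2: L/D = 52.83

52.83


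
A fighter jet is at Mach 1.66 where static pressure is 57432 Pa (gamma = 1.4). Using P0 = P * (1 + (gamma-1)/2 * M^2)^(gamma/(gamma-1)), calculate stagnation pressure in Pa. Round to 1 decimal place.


Step 1: (gamma-1)/2 * M^2 = 0.2 * 2.7556 = 0.55112
Step 2: 1 + 0.55112 = 1.55112
Step 3: Exponent gamma/(gamma-1) = 3.5
Step 4: P0 = 57432 * 1.55112^3.5 = 266939.5 Pa

266939.5


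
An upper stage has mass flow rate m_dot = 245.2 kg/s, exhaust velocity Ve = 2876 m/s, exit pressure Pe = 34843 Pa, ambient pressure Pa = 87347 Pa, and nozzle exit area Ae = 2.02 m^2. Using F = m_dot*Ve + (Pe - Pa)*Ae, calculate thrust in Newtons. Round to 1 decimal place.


Step 1: Momentum thrust = m_dot * Ve = 245.2 * 2876 = 705195.2 N
Step 2: Pressure thrust = (Pe - Pa) * Ae = (34843 - 87347) * 2.02 = -106058.08 N
Step 3: Total thrust F = 705195.2 + -106058.08 = 599137.1 N

599137.1


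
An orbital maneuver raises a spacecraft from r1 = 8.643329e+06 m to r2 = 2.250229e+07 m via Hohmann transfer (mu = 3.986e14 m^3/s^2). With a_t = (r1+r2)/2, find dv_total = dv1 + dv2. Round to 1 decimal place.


Step 1: Transfer semi-major axis a_t = (8.643329e+06 + 2.250229e+07) / 2 = 1.557281e+07 m
Step 2: v1 (circular at r1) = sqrt(mu/r1) = 6790.91 m/s
Step 3: v_t1 = sqrt(mu*(2/r1 - 1/a_t)) = 8163.15 m/s
Step 4: dv1 = |8163.15 - 6790.91| = 1372.24 m/s
Step 5: v2 (circular at r2) = 4208.77 m/s, v_t2 = 3135.54 m/s
Step 6: dv2 = |4208.77 - 3135.54| = 1073.23 m/s
Step 7: Total delta-v = 1372.24 + 1073.23 = 2445.5 m/s

2445.5


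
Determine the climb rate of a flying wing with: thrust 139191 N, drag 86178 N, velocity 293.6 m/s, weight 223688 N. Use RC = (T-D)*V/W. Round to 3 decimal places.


Step 1: Excess thrust = T - D = 139191 - 86178 = 53013 N
Step 2: Excess power = 53013 * 293.6 = 15564616.8 W
Step 3: RC = 15564616.8 / 223688 = 69.582 m/s

69.582


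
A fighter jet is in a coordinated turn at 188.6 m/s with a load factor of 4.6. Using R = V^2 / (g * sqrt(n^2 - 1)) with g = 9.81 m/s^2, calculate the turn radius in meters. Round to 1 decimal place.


Step 1: V^2 = 188.6^2 = 35569.96
Step 2: n^2 - 1 = 4.6^2 - 1 = 20.16
Step 3: sqrt(20.16) = 4.489989
Step 4: R = 35569.96 / (9.81 * 4.489989) = 807.5 m

807.5


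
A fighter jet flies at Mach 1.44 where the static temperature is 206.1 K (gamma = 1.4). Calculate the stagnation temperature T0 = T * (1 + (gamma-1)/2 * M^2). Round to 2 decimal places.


Step 1: (gamma-1)/2 = 0.2
Step 2: M^2 = 2.0736
Step 3: 1 + 0.2 * 2.0736 = 1.41472
Step 4: T0 = 206.1 * 1.41472 = 291.57 K

291.57


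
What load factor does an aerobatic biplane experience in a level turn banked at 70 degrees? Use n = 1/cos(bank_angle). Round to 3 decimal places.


Step 1: Convert 70 degrees to radians = 1.22173
Step 2: cos(70 deg) = 0.34202
Step 3: n = 1 / 0.34202 = 2.924

2.924


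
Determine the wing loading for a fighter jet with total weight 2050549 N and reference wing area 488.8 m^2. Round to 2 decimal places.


Step 1: Wing loading = W / S = 2050549 / 488.8
Step 2: Wing loading = 4195.07 N/m^2

4195.07


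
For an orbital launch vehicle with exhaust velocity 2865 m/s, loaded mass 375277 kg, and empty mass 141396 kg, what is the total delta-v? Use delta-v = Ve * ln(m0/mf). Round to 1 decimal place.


Step 1: Mass ratio m0/mf = 375277 / 141396 = 2.654085
Step 2: ln(2.654085) = 0.9761
Step 3: delta-v = 2865 * 0.9761 = 2796.5 m/s

2796.5


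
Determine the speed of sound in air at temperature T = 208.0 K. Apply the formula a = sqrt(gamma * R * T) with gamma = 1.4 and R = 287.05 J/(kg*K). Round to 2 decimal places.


Step 1: gamma * R * T = 1.4 * 287.05 * 208.0 = 83588.96
Step 2: a = sqrt(83588.96) = 289.12 m/s

289.12


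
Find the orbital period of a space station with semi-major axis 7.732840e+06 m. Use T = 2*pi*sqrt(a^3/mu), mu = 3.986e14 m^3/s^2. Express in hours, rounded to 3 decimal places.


Step 1: a^3 / mu = 4.623992e+20 / 3.986e14 = 1.160058e+06
Step 2: sqrt(1.160058e+06) = 1077.06 s
Step 3: T = 2*pi * 1077.06 = 6767.37 s
Step 4: T in hours = 6767.37 / 3600 = 1.880 hours

1.880


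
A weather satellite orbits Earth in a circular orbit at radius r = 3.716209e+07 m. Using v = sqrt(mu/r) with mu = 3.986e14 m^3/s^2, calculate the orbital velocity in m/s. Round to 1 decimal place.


Step 1: mu / r = 3.986e14 / 3.716209e+07 = 10725984.4643
Step 2: v = sqrt(10725984.4643) = 3275.1 m/s

3275.1


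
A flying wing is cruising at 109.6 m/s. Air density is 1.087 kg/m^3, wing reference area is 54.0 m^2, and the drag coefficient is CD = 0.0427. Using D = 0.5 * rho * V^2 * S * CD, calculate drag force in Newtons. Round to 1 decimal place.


Step 1: Dynamic pressure q = 0.5 * 1.087 * 109.6^2 = 6528.609 Pa
Step 2: Drag D = q * S * CD = 6528.609 * 54.0 * 0.0427
Step 3: D = 15053.7 N

15053.7


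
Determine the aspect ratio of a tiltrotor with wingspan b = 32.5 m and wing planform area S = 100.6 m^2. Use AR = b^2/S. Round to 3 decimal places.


Step 1: b^2 = 32.5^2 = 1056.25
Step 2: AR = 1056.25 / 100.6 = 10.500

10.500


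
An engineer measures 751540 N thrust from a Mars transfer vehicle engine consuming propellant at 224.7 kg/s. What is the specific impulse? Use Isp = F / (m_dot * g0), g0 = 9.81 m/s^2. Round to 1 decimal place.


Step 1: m_dot * g0 = 224.7 * 9.81 = 2204.31
Step 2: Isp = 751540 / 2204.31 = 340.9 s

340.9


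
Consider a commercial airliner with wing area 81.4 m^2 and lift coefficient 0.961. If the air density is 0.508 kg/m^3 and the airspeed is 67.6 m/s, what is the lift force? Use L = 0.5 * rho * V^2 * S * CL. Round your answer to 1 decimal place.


Step 1: Calculate dynamic pressure q = 0.5 * 0.508 * 67.6^2 = 0.5 * 0.508 * 4569.76 = 1160.719 Pa
Step 2: Multiply by wing area and lift coefficient: L = 1160.719 * 81.4 * 0.961
Step 3: L = 94482.5299 * 0.961 = 90797.7 N

90797.7


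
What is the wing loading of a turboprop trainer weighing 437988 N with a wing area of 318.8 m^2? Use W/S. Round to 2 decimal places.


Step 1: Wing loading = W / S = 437988 / 318.8
Step 2: Wing loading = 1373.86 N/m^2

1373.86


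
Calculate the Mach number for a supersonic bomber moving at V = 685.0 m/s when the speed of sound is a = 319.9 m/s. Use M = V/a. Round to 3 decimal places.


Step 1: M = V / a = 685.0 / 319.9
Step 2: M = 2.141

2.141


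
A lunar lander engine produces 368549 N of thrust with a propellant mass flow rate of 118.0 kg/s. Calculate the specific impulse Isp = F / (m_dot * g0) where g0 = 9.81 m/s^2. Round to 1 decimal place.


Step 1: m_dot * g0 = 118.0 * 9.81 = 1157.58
Step 2: Isp = 368549 / 1157.58 = 318.4 s

318.4


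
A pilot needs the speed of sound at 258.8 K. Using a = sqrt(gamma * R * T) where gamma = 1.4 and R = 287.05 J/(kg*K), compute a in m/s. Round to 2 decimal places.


Step 1: gamma * R * T = 1.4 * 287.05 * 258.8 = 104003.956
Step 2: a = sqrt(104003.956) = 322.50 m/s

322.50


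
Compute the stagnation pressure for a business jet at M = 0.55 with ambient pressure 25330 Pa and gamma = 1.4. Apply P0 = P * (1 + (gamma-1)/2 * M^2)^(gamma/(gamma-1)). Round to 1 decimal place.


Step 1: (gamma-1)/2 * M^2 = 0.2 * 0.3025 = 0.0605
Step 2: 1 + 0.0605 = 1.0605
Step 3: Exponent gamma/(gamma-1) = 3.5
Step 4: P0 = 25330 * 1.0605^3.5 = 31111.6 Pa

31111.6


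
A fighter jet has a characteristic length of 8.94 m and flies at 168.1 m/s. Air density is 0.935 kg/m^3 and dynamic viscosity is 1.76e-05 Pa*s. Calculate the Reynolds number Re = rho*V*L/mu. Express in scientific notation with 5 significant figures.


Step 1: Numerator = rho * V * L = 0.935 * 168.1 * 8.94 = 1405.13109
Step 2: Re = 1405.13109 / 1.76e-05
Step 3: Re = 7.9837e+07

7.9837e+07


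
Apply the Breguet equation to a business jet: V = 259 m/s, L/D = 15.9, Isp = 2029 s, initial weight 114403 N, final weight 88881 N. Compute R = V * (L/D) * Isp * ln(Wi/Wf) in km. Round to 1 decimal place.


Step 1: Coefficient = V * (L/D) * Isp = 259 * 15.9 * 2029 = 8355624.9 m
Step 2: Wi/Wf = 114403 / 88881 = 1.287148
Step 3: ln(1.287148) = 0.252429
Step 4: R = 8355624.9 * 0.252429 = 2109201.3 m = 2109.2 km

2109.2


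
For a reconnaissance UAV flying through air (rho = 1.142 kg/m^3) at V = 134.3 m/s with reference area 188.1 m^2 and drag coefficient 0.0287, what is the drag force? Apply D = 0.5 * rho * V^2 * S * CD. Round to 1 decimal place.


Step 1: Dynamic pressure q = 0.5 * 1.142 * 134.3^2 = 10298.8358 Pa
Step 2: Drag D = q * S * CD = 10298.8358 * 188.1 * 0.0287
Step 3: D = 55598.0 N

55598.0


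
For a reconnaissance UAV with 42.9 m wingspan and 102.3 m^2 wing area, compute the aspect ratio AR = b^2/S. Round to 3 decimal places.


Step 1: b^2 = 42.9^2 = 1840.41
Step 2: AR = 1840.41 / 102.3 = 17.990

17.990


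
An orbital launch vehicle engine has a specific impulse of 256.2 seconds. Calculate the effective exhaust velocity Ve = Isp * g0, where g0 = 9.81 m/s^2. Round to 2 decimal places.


Step 1: Ve = Isp * g0 = 256.2 * 9.81
Step 2: Ve = 2513.32 m/s

2513.32


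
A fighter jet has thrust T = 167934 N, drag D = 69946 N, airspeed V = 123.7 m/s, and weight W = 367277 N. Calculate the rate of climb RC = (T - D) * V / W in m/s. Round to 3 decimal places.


Step 1: Excess thrust = T - D = 167934 - 69946 = 97988 N
Step 2: Excess power = 97988 * 123.7 = 12121115.6 W
Step 3: RC = 12121115.6 / 367277 = 33.003 m/s

33.003


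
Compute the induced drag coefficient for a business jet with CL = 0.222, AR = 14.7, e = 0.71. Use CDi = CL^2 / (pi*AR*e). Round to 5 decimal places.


Step 1: CL^2 = 0.222^2 = 0.049284
Step 2: pi * AR * e = 3.14159 * 14.7 * 0.71 = 32.788803
Step 3: CDi = 0.049284 / 32.788803 = 0.00150

0.00150


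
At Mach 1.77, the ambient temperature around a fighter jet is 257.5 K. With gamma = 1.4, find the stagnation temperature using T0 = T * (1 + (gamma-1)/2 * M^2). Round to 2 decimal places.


Step 1: (gamma-1)/2 = 0.2
Step 2: M^2 = 3.1329
Step 3: 1 + 0.2 * 3.1329 = 1.62658
Step 4: T0 = 257.5 * 1.62658 = 418.84 K

418.84


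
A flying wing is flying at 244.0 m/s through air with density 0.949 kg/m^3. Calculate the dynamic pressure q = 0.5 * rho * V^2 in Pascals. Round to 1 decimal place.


Step 1: V^2 = 244.0^2 = 59536.0
Step 2: q = 0.5 * 0.949 * 59536.0
Step 3: q = 28249.8 Pa

28249.8


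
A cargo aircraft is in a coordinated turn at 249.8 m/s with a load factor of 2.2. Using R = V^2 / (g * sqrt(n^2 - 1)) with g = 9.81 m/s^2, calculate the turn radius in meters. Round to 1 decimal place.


Step 1: V^2 = 249.8^2 = 62400.04
Step 2: n^2 - 1 = 2.2^2 - 1 = 3.84
Step 3: sqrt(3.84) = 1.959592
Step 4: R = 62400.04 / (9.81 * 1.959592) = 3246.0 m

3246.0


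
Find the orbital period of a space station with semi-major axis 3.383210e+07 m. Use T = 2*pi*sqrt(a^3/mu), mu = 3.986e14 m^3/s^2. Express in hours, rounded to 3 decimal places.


Step 1: a^3 / mu = 3.872459e+22 / 3.986e14 = 9.715151e+07
Step 2: sqrt(9.715151e+07) = 9856.5468 s
Step 3: T = 2*pi * 9856.5468 = 61930.51 s
Step 4: T in hours = 61930.51 / 3600 = 17.203 hours

17.203


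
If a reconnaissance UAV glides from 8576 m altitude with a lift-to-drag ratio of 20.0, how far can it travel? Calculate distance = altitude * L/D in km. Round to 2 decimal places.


Step 1: Glide distance = altitude * L/D = 8576 * 20.0 = 171520.0 m
Step 2: Convert to km: 171520.0 / 1000 = 171.52 km

171.52


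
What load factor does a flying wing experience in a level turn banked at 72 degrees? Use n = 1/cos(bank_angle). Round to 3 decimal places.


Step 1: Convert 72 degrees to radians = 1.256637
Step 2: cos(72 deg) = 0.309017
Step 3: n = 1 / 0.309017 = 3.236

3.236


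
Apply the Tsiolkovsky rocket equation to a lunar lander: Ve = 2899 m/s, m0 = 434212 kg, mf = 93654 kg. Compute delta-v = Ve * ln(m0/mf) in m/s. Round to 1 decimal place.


Step 1: Mass ratio m0/mf = 434212 / 93654 = 4.636342
Step 2: ln(4.636342) = 1.533926
Step 3: delta-v = 2899 * 1.533926 = 4446.9 m/s

4446.9


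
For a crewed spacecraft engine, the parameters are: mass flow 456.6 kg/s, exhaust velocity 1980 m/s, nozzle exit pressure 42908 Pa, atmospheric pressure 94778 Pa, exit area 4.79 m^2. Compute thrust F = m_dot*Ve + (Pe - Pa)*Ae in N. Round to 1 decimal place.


Step 1: Momentum thrust = m_dot * Ve = 456.6 * 1980 = 904068.0 N
Step 2: Pressure thrust = (Pe - Pa) * Ae = (42908 - 94778) * 4.79 = -248457.30 N
Step 3: Total thrust F = 904068.0 + -248457.30 = 655610.7 N

655610.7


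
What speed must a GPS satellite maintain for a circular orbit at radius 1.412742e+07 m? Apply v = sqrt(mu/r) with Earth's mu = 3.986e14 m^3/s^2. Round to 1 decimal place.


Step 1: mu / r = 3.986e14 / 1.412742e+07 = 28214635.0855
Step 2: v = sqrt(28214635.0855) = 5311.7 m/s

5311.7


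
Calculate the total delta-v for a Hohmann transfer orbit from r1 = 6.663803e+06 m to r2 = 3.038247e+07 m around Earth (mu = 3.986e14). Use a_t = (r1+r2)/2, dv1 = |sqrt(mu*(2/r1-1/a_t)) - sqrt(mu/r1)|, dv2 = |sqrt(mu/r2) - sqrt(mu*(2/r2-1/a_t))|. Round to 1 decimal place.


Step 1: Transfer semi-major axis a_t = (6.663803e+06 + 3.038247e+07) / 2 = 1.852314e+07 m
Step 2: v1 (circular at r1) = sqrt(mu/r1) = 7734.06 m/s
Step 3: v_t1 = sqrt(mu*(2/r1 - 1/a_t)) = 9905.17 m/s
Step 4: dv1 = |9905.17 - 7734.06| = 2171.11 m/s
Step 5: v2 (circular at r2) = 3622.07 m/s, v_t2 = 2172.51 m/s
Step 6: dv2 = |3622.07 - 2172.51| = 1449.57 m/s
Step 7: Total delta-v = 2171.11 + 1449.57 = 3620.7 m/s

3620.7


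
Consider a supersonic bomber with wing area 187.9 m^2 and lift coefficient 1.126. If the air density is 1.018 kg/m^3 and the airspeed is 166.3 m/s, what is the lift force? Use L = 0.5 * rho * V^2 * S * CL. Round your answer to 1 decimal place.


Step 1: Calculate dynamic pressure q = 0.5 * 1.018 * 166.3^2 = 0.5 * 1.018 * 27655.69 = 14076.7462 Pa
Step 2: Multiply by wing area and lift coefficient: L = 14076.7462 * 187.9 * 1.126
Step 3: L = 2645020.6129 * 1.126 = 2978293.2 N

2978293.2


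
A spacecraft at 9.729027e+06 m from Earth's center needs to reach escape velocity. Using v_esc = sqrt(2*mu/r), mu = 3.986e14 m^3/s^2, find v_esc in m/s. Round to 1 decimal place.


Step 1: 2*mu/r = 2 * 3.986e14 / 9.729027e+06 = 81940362.5871
Step 2: v_esc = sqrt(81940362.5871) = 9052.1 m/s

9052.1


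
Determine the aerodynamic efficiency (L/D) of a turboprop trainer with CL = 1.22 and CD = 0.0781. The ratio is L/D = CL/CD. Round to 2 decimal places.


Step 1: L/D = CL / CD = 1.22 / 0.0781
Step 2: L/D = 15.62

15.62


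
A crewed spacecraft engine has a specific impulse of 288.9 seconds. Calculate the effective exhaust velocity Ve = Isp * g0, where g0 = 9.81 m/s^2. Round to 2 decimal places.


Step 1: Ve = Isp * g0 = 288.9 * 9.81
Step 2: Ve = 2834.11 m/s

2834.11


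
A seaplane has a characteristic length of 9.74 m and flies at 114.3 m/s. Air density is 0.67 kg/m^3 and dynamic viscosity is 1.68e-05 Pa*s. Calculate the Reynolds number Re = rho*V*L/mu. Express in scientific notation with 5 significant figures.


Step 1: Numerator = rho * V * L = 0.67 * 114.3 * 9.74 = 745.89894
Step 2: Re = 745.89894 / 1.68e-05
Step 3: Re = 4.4399e+07

4.4399e+07


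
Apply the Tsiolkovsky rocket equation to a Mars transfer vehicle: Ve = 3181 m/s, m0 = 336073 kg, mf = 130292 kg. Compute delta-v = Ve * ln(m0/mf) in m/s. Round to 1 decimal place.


Step 1: Mass ratio m0/mf = 336073 / 130292 = 2.579383
Step 2: ln(2.579383) = 0.94755
Step 3: delta-v = 3181 * 0.94755 = 3014.2 m/s

3014.2


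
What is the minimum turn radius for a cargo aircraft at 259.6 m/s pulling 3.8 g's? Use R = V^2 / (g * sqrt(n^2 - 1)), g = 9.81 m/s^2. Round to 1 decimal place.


Step 1: V^2 = 259.6^2 = 67392.16
Step 2: n^2 - 1 = 3.8^2 - 1 = 13.44
Step 3: sqrt(13.44) = 3.666061
Step 4: R = 67392.16 / (9.81 * 3.666061) = 1873.9 m

1873.9


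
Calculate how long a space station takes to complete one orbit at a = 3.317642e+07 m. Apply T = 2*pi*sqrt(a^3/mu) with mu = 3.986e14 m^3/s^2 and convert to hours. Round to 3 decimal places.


Step 1: a^3 / mu = 3.651645e+22 / 3.986e14 = 9.161177e+07
Step 2: sqrt(9.161177e+07) = 9571.4037 s
Step 3: T = 2*pi * 9571.4037 = 60138.9 s
Step 4: T in hours = 60138.9 / 3600 = 16.705 hours

16.705
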